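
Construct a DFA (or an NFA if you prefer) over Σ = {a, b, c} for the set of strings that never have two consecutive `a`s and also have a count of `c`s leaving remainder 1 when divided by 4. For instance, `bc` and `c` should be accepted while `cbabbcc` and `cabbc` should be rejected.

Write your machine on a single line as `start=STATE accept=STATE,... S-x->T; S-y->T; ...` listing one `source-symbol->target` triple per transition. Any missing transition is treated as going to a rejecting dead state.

Run two small machines in parallel and take their product. One (3 states) tracks partial matches of the forbidden pattern `aa`; the other (4 states) tracks the count of `c`s modulo 4. Each combined state is a pair, one component from each; accept when both components accept. Equivalent product states are then merged.
With 9 states:
        a   b   c  
>  q0   q1  q0  q2 
   q1   q3  q0  q2 
 * q2   q4  q2  q5 
   q3   q3  q3  q3 
 * q4   q3  q2  q5 
   q5   q6  q5  q7 
   q6   q3  q5  q7 
   q7   q8  q7  q0 
   q8   q3  q7  q0 
(> = start, * = accepting)

start=q0; accept=q2,q4; q0-a->q1; q0-b->q0; q0-c->q2; q1-a->q3; q1-b->q0; q1-c->q2; q2-a->q4; q2-b->q2; q2-c->q5; q3-a->q3; q3-b->q3; q3-c->q3; q4-a->q3; q4-b->q2; q4-c->q5; q5-a->q6; q5-b->q5; q5-c->q7; q6-a->q3; q6-b->q5; q6-c->q7; q7-a->q8; q7-b->q7; q7-c->q0; q8-a->q3; q8-b->q7; q8-c->q0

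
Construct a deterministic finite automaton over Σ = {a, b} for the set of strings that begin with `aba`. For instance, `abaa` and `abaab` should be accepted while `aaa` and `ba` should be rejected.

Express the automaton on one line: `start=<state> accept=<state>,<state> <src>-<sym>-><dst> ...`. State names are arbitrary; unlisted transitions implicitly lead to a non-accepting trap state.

Check the first 3 symbols one by one: q0 through q2 record how many have matched `aba` so far; any wrong symbol goes to the dead state q4. After all 3 match we enter the accepting sink q3.
A 5-state machine:
        a   b  
>  q0   q1  q4 
   q1   q4  q2 
   q2   q3  q4 
 * q3   q3  q3 
   q4   q4  q4 
(> = start, * = accepting)

start=q0 accept=q3 q0-a->q1 q0-b->q4 q1-a->q4 q1-b->q2 q2-a->q3 q2-b->q4 q3-a->q3 q3-b->q3 q4-a->q4 q4-b->q4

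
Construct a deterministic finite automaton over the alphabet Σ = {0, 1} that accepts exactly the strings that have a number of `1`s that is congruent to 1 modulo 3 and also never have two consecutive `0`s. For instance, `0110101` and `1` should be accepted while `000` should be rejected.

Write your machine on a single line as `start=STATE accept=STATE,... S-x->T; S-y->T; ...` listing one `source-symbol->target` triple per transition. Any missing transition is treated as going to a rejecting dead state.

start=s0; accept=s2,s4; s0-0->s1; s0-1->s2; s1-0->s3; s1-1->s2; s2-0->s4; s2-1->s5; s3-0->s3; s3-1->s3; s4-0->s3; s4-1->s5; s5-0->s6; s5-1->s0; s6-0->s3; s6-1->s0

Build one automaton per condition and run them in lockstep. The first has 3 states tracking the count of `1`s modulo 3; the second has 3 states tracking partial matches of the forbidden pattern `00`. A product state is a pair (one from each), accepting exactly when both do. Equivalent product states are then merged.
A 7-state machine:
        0   1  
>  s0   s1  s2 
   s1   s3  s2 
 * s2   s4  s5 
   s3   s3  s3 
 * s4   s3  s5 
   s5   s6  s0 
   s6   s3  s0 
(> = start, * = accepting)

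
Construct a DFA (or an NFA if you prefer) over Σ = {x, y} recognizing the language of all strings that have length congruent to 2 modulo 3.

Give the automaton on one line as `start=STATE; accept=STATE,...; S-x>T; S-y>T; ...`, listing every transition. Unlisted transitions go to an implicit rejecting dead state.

Count input length modulo 3: every symbol advances one step around the cycle q0 → q1 → q2 → q0. Accept at q2.
With 3 states:
        x   y  
>  q0   q1  q1 
   q1   q2  q2 
 * q2   q0  q0 
(> = start, * = accepting)

start=q0; accept=q2; q0-x>q1; q0-y>q1; q1-x>q2; q1-y>q2; q2-x>q0; q2-y>q0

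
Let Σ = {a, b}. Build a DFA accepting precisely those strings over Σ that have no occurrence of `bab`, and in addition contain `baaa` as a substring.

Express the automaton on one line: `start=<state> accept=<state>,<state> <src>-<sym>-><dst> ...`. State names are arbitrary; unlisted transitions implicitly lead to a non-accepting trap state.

Handle the two conditions separately and then intersect. One (4 states) tracks partial matches of the forbidden pattern `bab`; the other (5 states) tracks whether and how much of `baaa` has been seen. Each combined state is a pair, one component from each; accept when both components accept. Minimizing collapses redundant product states.
        a   b  
>  q0   q0  q1 
   q1   q2  q1 
   q2   q3  q4 
   q3   q5  q1 
   q4   q4  q4 
 * q5   q5  q6 
 * q6   q7  q6 
 * q7   q5  q4 
(> = start, * = accepting)

start=q0 accept=q5,q6,q7 q0-a->q0 q0-b->q1 q1-a->q2 q1-b->q1 q2-a->q3 q2-b->q4 q3-a->q5 q3-b->q1 q4-a->q4 q4-b->q4 q5-a->q5 q5-b->q6 q6-a->q7 q6-b->q6 q7-a->q5 q7-b->q4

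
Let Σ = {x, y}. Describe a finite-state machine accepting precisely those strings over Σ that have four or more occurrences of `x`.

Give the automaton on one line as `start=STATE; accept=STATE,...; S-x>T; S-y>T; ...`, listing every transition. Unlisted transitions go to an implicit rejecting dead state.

Count `x`s, saturating at 5: states s0 through s4 mean 0 through 4 `x`s seen; s5 means more than 4. Each `x` increments (capped at s5); other symbols loop. Accept from {s4, s5}.
A 6-state machine:
        x   y  
>  s0   s1  s0 
   s1   s2  s1 
   s2   s3  s2 
   s3   s4  s3 
 * s4   s5  s4 
 * s5   s5  s5 
(> = start, * = accepting)

start=s0; accept=s4,s5; s0-x>s1; s0-y>s0; s1-x>s2; s1-y>s1; s2-x>s3; s2-y>s2; s3-x>s4; s3-y>s3; s4-x>s5; s4-y>s4; s5-x>s5; s5-y>s5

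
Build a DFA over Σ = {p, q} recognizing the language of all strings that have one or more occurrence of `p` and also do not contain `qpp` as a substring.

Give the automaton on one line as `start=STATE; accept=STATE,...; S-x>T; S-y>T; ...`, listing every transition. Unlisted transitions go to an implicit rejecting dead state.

start=A; accept=B,D,E; A-p>B; A-q>C; B-p>B; B-q>D; C-p>E; C-q>C; D-p>E; D-q>D; E-p>F; E-q>D; F-p>F; F-q>F

Handle the two conditions separately and then intersect. One (3 states) tracks the count of `p`s, saturating at 2; the other (4 states) tracks partial matches of the forbidden pattern `qpp`. Each combined state is a pair, one component from each; accept when both components accept. Equivalent product states are then merged.
A 6-state machine:
       p  q 
>  A   B  C 
 * B   B  D 
   C   E  C 
 * D   E  D 
 * E   F  D 
   F   F  F 
(> = start, * = accepting)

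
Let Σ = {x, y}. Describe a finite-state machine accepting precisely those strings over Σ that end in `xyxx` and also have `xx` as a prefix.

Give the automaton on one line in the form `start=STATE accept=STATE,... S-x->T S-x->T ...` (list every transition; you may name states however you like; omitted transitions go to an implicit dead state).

Run two small machines in parallel and take their product. The first has 5 states tracking how much of the suffix `xyxx` has currently been matched; the second has 4 states tracking whether the input so far still matches the prefix `xx`. A product state is a pair (one from each), accepting exactly when both do. Minimizing collapses redundant product states.
An 8-state machine:
        x   y  
>  q0   q1  q2 
   q1   q3  q2 
   q2   q2  q2 
   q3   q3  q4 
   q4   q5  q6 
   q5   q7  q4 
   q6   q3  q6 
 * q7   q3  q4 
(> = start, * = accepting)

start=q0 accept=q7 q0-x->q1 q0-y->q2 q1-x->q3 q1-y->q2 q2-x->q2 q2-y->q2 q3-x->q3 q3-y->q4 q4-x->q5 q4-y->q6 q5-x->q7 q5-y->q4 q6-x->q3 q6-y->q6 q7-x->q3 q7-y->q4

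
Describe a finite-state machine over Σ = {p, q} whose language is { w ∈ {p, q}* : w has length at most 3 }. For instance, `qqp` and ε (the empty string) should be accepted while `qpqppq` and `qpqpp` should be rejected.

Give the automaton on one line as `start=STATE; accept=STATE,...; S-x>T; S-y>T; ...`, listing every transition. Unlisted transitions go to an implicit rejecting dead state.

start=s0; accept=s0,s1,s2,s3; s0-p>s1; s0-q>s1; s1-p>s2; s1-q>s2; s2-p>s3; s2-q>s3; s3-p>s4; s3-q>s4; s4-p>s4; s4-q>s4

We only need to distinguish lengths 0, 1, …, 3, and '>3'. Chain s0 → s1 → s2 → s3 → s4 on every symbol, with s4 looping. Accepting states: {s0, s1, s2, s3}.
        p   q  
>* s0   s1  s1 
 * s1   s2  s2 
 * s2   s3  s3 
 * s3   s4  s4 
   s4   s4  s4 
(> = start, * = accepting)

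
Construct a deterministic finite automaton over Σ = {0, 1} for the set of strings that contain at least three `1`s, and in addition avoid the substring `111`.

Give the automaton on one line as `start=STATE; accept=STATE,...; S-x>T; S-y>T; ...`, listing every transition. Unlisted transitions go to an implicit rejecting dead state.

start=q0; accept=q7,q8,q10,q11,q12,q13; q0-0>q0; q0-1>q1; q1-0>q2; q1-1>q3; q2-0>q2; q2-1>q4; q3-0>q5; q3-1>q6; q4-0>q5; q4-1>q7; q5-0>q5; q5-1>q8; q6-0>q6; q6-1>q9; q7-0>q10; q7-1>q9; q8-0>q10; q8-1>q11; q9-0>q9; q9-1>q9; q10-0>q10; q10-1>q12; q11-0>q13; q11-1>q9; q12-0>q13; q12-1>q11; q13-0>q13; q13-1>q12

Run two small machines in parallel and take their product. One (5 states) tracks the count of `1`s, saturating at 4; the other (4 states) tracks partial matches of the forbidden pattern `111`. Each combined state is a pair, one component from each; accept when both components accept.
A 14-state machine:
          0    1  
>  q0     q0   q1 
   q1     q2   q3 
   q2     q2   q4 
   q3     q5   q6 
   q4     q5   q7 
   q5     q5   q8 
   q6     q6   q9 
 * q7    q10   q9 
 * q8    q10  q11 
   q9     q9   q9 
 * q10   q10  q12 
 * q11   q13   q9 
 * q12   q13  q11 
 * q13   q13  q12 
(> = start, * = accepting)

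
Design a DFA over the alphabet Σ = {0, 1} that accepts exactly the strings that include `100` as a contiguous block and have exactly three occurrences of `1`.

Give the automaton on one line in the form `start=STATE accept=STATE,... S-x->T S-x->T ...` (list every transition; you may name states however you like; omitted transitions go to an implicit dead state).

Build one automaton per condition and run them in lockstep. One (4 states) tracks whether and how much of `100` has been seen; the other (5 states) tracks the count of `1`s, saturating at 4. Each combined state is a pair, one component from each; accept when both components accept. After merging equivalent states the machine shrinks.
With 11 states:
          0    1  
>  q0     q0   q1 
   q1     q2   q3 
   q2     q4   q3 
   q3     q5   q6 
   q4     q4   q7 
   q5     q7   q6 
   q6     q8   q9 
   q7     q7  q10 
   q8    q10   q9 
   q9     q9   q9 
 * q10   q10   q9 
(> = start, * = accepting)

start=q0 accept=q10 q0-0->q0 q0-1->q1 q1-0->q2 q1-1->q3 q2-0->q4 q2-1->q3 q3-0->q5 q3-1->q6 q4-0->q4 q4-1->q7 q5-0->q7 q5-1->q6 q6-0->q8 q6-1->q9 q7-0->q7 q7-1->q10 q8-0->q10 q8-1->q9 q9-0->q9 q9-1->q9 q10-0->q10 q10-1->q9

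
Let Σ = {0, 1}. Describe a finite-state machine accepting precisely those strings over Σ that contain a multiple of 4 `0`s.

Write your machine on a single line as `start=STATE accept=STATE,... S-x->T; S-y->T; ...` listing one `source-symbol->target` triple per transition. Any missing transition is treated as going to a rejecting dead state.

The only thing that matters is how many `0`s have appeared, reduced mod 4. Use one state per residue: S0 for 0, …, S3 for 3. Reading `0` moves to the next residue; anything else stays put. S0 is accepting.
A 4-state machine:
        0   1  
>* S0   S1  S0 
   S1   S2  S1 
   S2   S3  S2 
   S3   S0  S3 
(> = start, * = accepting)

start=S0; accept=S0; S0-0->S1; S0-1->S0; S1-0->S2; S1-1->S1; S2-0->S3; S2-1->S2; S3-0->S0; S3-1->S3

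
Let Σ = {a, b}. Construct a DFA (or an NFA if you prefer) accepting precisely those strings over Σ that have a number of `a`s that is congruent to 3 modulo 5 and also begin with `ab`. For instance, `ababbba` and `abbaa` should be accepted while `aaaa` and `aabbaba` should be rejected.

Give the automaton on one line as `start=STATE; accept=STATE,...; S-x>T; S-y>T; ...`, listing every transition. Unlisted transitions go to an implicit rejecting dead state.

Handle the two conditions separately and then intersect. One (5 states) tracks the count of `a`s modulo 5; the other (4 states) tracks whether the input so far still matches the prefix `ab`. Each combined state is a pair, one component from each; accept when both components accept. Equivalent product states are then merged.
        a   b  
>  q0   q1  q2 
   q1   q2  q3 
   q2   q2  q2 
   q3   q4  q3 
   q4   q5  q4 
 * q5   q6  q5 
   q6   q7  q6 
   q7   q3  q7 
(> = start, * = accepting)

start=q0; accept=q5; q0-a>q1; q0-b>q2; q1-a>q2; q1-b>q3; q2-a>q2; q2-b>q2; q3-a>q4; q3-b>q3; q4-a>q5; q4-b>q4; q5-a>q6; q5-b>q5; q6-a>q7; q6-b>q6; q7-a>q3; q7-b>q7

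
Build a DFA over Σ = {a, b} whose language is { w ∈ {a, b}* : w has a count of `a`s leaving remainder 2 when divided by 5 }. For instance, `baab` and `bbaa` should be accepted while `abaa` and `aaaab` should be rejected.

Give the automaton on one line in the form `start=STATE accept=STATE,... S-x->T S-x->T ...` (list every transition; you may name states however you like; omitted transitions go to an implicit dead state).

start=q0 accept=q2 q0-a->q1 q0-b->q0 q1-a->q2 q1-b->q1 q2-a->q3 q2-b->q2 q3-a->q4 q3-b->q3 q4-a->q0 q4-b->q4

Keep the running count of `a`s modulo 5: each `a` advances along the cycle q0 → q1 → q2 → q3 → q4 → q0 while other symbols loop. Accept at q2.
5 states suffice.
        a   b  
>  q0   q1  q0 
   q1   q2  q1 
 * q2   q3  q2 
   q3   q4  q3 
   q4   q0  q4 
(> = start, * = accepting)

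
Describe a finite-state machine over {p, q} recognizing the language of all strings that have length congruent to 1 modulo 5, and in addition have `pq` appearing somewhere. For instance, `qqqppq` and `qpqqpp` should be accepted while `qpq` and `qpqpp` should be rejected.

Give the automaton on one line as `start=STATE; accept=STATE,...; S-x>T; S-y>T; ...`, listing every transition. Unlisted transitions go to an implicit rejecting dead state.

Run two small machines in parallel and take their product. The first has 5 states tracking the input length modulo 5; the second has 3 states tracking whether and how much of `pq` has been seen. A product state is a pair (one from each), accepting exactly when both do.
A 15-state machine:
       p  q 
>  A   B  C 
   B   D  E 
   C   D  F 
   D   G  H 
   E   H  H 
   F   G  I 
   G   J  K 
   H   K  K 
   I   J  L 
   J   M  N 
   K   N  N 
   L   M  A 
   M   B  O 
   N   O  O 
 * O   E  E 
(> = start, * = accepting)

start=A; accept=O; A-p>B; A-q>C; B-p>D; B-q>E; C-p>D; C-q>F; D-p>G; D-q>H; E-p>H; E-q>H; F-p>G; F-q>I; G-p>J; G-q>K; H-p>K; H-q>K; I-p>J; I-q>L; J-p>M; J-q>N; K-p>N; K-q>N; L-p>M; L-q>A; M-p>B; M-q>O; N-p>O; N-q>O; O-p>E; O-q>E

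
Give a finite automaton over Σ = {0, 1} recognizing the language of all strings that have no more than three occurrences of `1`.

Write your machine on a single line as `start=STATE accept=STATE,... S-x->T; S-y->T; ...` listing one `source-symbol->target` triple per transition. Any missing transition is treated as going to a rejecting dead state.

Count `1`s, saturating at 4: states S0 through S3 mean 0 through 3 `1`s seen; S4 means more than 3. Each `1` increments (capped at S4); other symbols loop. Accept from {S0, S1, S2, S3}.
5 states suffice.
        0   1  
>* S0   S0  S1 
 * S1   S1  S2 
 * S2   S2  S3 
 * S3   S3  S4 
   S4   S4  S4 
(> = start, * = accepting)

start=S0; accept=S0,S1,S2,S3; S0-0->S0; S0-1->S1; S1-0->S1; S1-1->S2; S2-0->S2; S2-1->S3; S3-0->S3; S3-1->S4; S4-0->S4; S4-1->S4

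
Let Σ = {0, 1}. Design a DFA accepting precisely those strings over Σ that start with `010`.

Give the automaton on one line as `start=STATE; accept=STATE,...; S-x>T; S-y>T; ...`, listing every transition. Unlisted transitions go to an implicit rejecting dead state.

start=s0; accept=s3; s0-0>s1; s0-1>s4; s1-0>s4; s1-1>s2; s2-0>s3; s2-1>s4; s3-0>s3; s3-1>s3; s4-0>s4; s4-1>s4

Walk along `010` while the input agrees: from s0 take `0` to s1, and so on. Any deviation drops to the rejecting sink s4. Once s3 is reached the prefix is confirmed and every continuation is accepted.
A 5-state machine:
        0   1  
>  s0   s1  s4 
   s1   s4  s2 
   s2   s3  s4 
 * s3   s3  s3 
   s4   s4  s4 
(> = start, * = accepting)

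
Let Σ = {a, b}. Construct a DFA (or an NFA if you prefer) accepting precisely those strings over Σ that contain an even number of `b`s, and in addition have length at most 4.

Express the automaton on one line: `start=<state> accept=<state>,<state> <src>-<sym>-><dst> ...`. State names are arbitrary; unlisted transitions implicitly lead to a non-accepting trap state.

start=S0 accept=S0,S1,S3,S5,S7 S0-a->S1 S0-b->S2 S1-a->S3 S1-b->S4 S2-a->S4 S2-b->S3 S3-a->S5 S3-b->S6 S4-a->S6 S4-b->S5 S5-a->S7 S5-b->S8 S6-a->S8 S6-b->S7 S7-a->S8 S7-b->S8 S8-a->S8 S8-b->S8

Run two small machines in parallel and take their product. One (2 states) tracks the count of `b`s modulo 2; the other (6 states) tracks the input length, saturating at 5. Each combined state is a pair, one component from each; accept when both components accept. Minimizing collapses redundant product states.
9 states suffice.
        a   b  
>* S0   S1  S2 
 * S1   S3  S4 
   S2   S4  S3 
 * S3   S5  S6 
   S4   S6  S5 
 * S5   S7  S8 
   S6   S8  S7 
 * S7   S8  S8 
   S8   S8  S8 
(> = start, * = accepting)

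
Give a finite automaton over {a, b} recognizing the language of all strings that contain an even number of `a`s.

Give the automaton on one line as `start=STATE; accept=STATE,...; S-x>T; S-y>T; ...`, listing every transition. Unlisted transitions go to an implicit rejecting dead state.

The only thing that matters is how many `a`s have appeared, reduced mod 2. Use one state per residue: q0 for 0, …, q1 for 1. Reading `a` moves to the next residue; anything else stays put. q0 is accepting.
        a   b  
>* q0   q1  q0 
   q1   q0  q1 
(> = start, * = accepting)

start=q0; accept=q0; q0-a>q1; q0-b>q0; q1-a>q0; q1-b>q1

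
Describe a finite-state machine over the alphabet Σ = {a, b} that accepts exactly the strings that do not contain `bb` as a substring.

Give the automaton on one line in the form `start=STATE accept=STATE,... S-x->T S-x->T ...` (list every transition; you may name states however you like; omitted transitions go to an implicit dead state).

start=S0 accept=S0,S1 S0-a->S0 S0-b->S1 S1-a->S0 S1-b->S2 S2-a->S2 S2-b->S2

This is the complement of 'contains `bb`'. Use the same substring-matching states — S0 through S2 holding how much of `bb` has just been matched — but flip the accepting set: everything except the trap S2 accepts.
3 states suffice.
        a   b  
>* S0   S0  S1 
 * S1   S0  S2 
   S2   S2  S2 
(> = start, * = accepting)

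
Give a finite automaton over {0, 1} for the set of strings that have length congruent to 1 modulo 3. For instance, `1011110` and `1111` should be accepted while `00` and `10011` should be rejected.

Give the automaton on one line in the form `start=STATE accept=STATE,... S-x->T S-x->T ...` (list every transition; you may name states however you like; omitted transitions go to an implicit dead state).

Count input length modulo 3: every symbol advances one step around the cycle q0 → q1 → q2 → q0. Accept at q1.
A 3-state machine:
        0   1  
>  q0   q1  q1 
 * q1   q2  q2 
   q2   q0  q0 
(> = start, * = accepting)

start=q0 accept=q1 q0-0->q1 q0-1->q1 q1-0->q2 q1-1->q2 q2-0->q0 q2-1->q0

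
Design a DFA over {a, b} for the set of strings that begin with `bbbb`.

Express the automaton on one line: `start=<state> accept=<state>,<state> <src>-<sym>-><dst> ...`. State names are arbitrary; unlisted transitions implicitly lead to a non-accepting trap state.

start=q0 accept=q4 q0-a->q5 q0-b->q1 q1-a->q5 q1-b->q2 q2-a->q5 q2-b->q3 q3-a->q5 q3-b->q4 q4-a->q4 q4-b->q4 q5-a->q5 q5-b->q5

Walk along `bbbb` while the input agrees: from q0 take `b` to q1, and so on. Any deviation drops to the rejecting sink q5. Once q4 is reached the prefix is confirmed and every continuation is accepted.
With 6 states:
        a   b  
>  q0   q5  q1 
   q1   q5  q2 
   q2   q5  q3 
   q3   q5  q4 
 * q4   q4  q4 
   q5   q5  q5 
(> = start, * = accepting)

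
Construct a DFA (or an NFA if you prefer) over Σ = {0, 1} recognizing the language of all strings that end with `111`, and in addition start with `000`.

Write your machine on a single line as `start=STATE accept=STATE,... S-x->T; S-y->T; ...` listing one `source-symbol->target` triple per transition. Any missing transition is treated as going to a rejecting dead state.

Run two small machines in parallel and take their product. One (4 states) tracks how much of the suffix `111` has currently been matched; the other (5 states) tracks whether the input so far still matches the prefix `000`. Each combined state is a pair, one component from each; accept when both components accept. Equivalent product states are then merged.
8 states suffice.
        0   1  
>  s0   s1  s2 
   s1   s3  s2 
   s2   s2  s2 
   s3   s4  s2 
   s4   s4  s5 
   s5   s4  s6 
   s6   s4  s7 
 * s7   s4  s7 
(> = start, * = accepting)

start=s0; accept=s7; s0-0->s1; s0-1->s2; s1-0->s3; s1-1->s2; s2-0->s2; s2-1->s2; s3-0->s4; s3-1->s2; s4-0->s4; s4-1->s5; s5-0->s4; s5-1->s6; s6-0->s4; s6-1->s7; s7-0->s4; s7-1->s7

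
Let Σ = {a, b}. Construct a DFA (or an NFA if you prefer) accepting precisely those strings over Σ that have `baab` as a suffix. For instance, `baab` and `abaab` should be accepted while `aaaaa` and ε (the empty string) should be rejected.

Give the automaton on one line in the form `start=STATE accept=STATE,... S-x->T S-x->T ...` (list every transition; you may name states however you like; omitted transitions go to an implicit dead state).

start=S0 accept=S4 S0-a->S0 S0-b->S1 S1-a->S2 S1-b->S1 S2-a->S3 S2-b->S1 S3-a->S0 S3-b->S4 S4-a->S2 S4-b->S1

Remember how much of `baab` the current input suffix matches. State S0 means no match yet; S1 means the last symbol is `b`; S2 means the last 2 symbols are `ba`; S3 means the last 3 symbols are `baa`; S4 means the last 4 symbols are `baab`. Only S4 accepts. On a mismatch, fall back to the longest proper suffix that is still a prefix of `baab`.
5 states suffice.
        a   b  
>  S0   S0  S1 
   S1   S2  S1 
   S2   S3  S1 
   S3   S0  S4 
 * S4   S2  S1 
(> = start, * = accepting)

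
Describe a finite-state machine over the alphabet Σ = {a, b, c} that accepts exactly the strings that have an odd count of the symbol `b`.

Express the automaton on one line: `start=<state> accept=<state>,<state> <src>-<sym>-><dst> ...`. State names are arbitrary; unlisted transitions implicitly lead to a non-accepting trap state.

The only thing that matters is how many `b`s have appeared, reduced mod 2. Use one state per residue: s0 for 0, …, s1 for 1. Reading `b` moves to the next residue; anything else stays put. s1 is accepting.
A 2-state machine:
        a   b   c  
>  s0   s0  s1  s0 
 * s1   s1  s0  s1 
(> = start, * = accepting)

start=s0 accept=s1 s0-a->s0 s0-b->s1 s0-c->s0 s1-a->s1 s1-b->s0 s1-c->s1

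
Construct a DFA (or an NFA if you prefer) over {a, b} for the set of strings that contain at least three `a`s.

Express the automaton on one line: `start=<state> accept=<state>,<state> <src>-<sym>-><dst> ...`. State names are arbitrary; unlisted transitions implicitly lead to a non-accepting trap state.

start=q0 accept=q3,q4 q0-a->q1 q0-b->q0 q1-a->q2 q1-b->q1 q2-a->q3 q2-b->q2 q3-a->q4 q3-b->q3 q4-a->q4 q4-b->q4

Only the number of `a`s matters, and only up to 4. Make a chain q0 → q1 → q2 → q3 → q4 advanced by each `a` (with q4 absorbing); every other symbol self-loops. The accepting set is {q3, q4}.
With 5 states:
        a   b  
>  q0   q1  q0 
   q1   q2  q1 
   q2   q3  q2 
 * q3   q4  q3 
 * q4   q4  q4 
(> = start, * = accepting)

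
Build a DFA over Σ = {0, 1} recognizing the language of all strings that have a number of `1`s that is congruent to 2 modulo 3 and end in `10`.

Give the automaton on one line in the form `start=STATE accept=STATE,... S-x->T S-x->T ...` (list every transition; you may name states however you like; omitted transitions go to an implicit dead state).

start=A accept=D A-0->A A-1->B B-0->B B-1->C C-0->D C-1->A D-0->E D-1->A E-0->E E-1->A

Run two small machines in parallel and take their product. One (3 states) tracks the count of `1`s modulo 3; the other (3 states) tracks how much of the suffix `10` has currently been matched. Each combined state is a pair, one component from each; accept when both components accept. Equivalent product states are then merged.
       0  1 
>  A   A  B 
   B   B  C 
   C   D  A 
 * D   E  A 
   E   E  A 
(> = start, * = accepting)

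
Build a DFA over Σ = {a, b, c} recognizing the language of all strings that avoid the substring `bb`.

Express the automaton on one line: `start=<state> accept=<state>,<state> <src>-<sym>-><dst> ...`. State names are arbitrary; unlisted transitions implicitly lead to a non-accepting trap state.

This is the complement of 'contains `bb`'. Use the same substring-matching states — q0 through q2 holding how much of `bb` has just been matched — but flip the accepting set: everything except the trap q2 accepts.
        a   b   c  
>* q0   q0  q1  q0 
 * q1   q0  q2  q0 
   q2   q2  q2  q2 
(> = start, * = accepting)

start=q0 accept=q0,q1 q0-a->q0 q0-b->q1 q0-c->q0 q1-a->q0 q1-b->q2 q1-c->q0 q2-a->q2 q2-b->q2 q2-c->q2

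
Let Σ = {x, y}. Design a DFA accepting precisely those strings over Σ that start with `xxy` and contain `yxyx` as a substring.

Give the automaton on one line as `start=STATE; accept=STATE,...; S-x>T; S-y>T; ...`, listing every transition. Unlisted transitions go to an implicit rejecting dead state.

Handle the two conditions separately and then intersect. One (5 states) tracks whether the input so far still matches the prefix `xxy`; the other (5 states) tracks whether and how much of `yxyx` has been seen. Each combined state is a pair, one component from each; accept when both components accept. Equivalent product states are then merged.
9 states suffice.
       x  y 
>  A   B  C 
   B   D  C 
   C   C  C 
   D   C  E 
   E   F  E 
   F   G  H 
   G   G  E 
   H   I  E 
 * I   I  I 
(> = start, * = accepting)

start=A; accept=I; A-x>B; A-y>C; B-x>D; B-y>C; C-x>C; C-y>C; D-x>C; D-y>E; E-x>F; E-y>E; F-x>G; F-y>H; G-x>G; G-y>E; H-x>I; H-y>E; I-x>I; I-y>I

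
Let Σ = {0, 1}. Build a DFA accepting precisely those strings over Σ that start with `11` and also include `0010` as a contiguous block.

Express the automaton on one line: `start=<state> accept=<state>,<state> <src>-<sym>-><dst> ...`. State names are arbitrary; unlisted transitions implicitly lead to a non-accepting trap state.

start=S0 accept=S7 S0-0->S1 S0-1->S2 S1-0->S1 S1-1->S1 S2-0->S1 S2-1->S3 S3-0->S4 S3-1->S3 S4-0->S5 S4-1->S3 S5-0->S5 S5-1->S6 S6-0->S7 S6-1->S3 S7-0->S7 S7-1->S7

Build one automaton per condition and run them in lockstep. The first has 4 states tracking whether the input so far still matches the prefix `11`; the second has 5 states tracking whether and how much of `0010` has been seen. A product state is a pair (one from each), accepting exactly when both do. Minimizing collapses redundant product states.
An 8-state machine:
        0   1  
>  S0   S1  S2 
   S1   S1  S1 
   S2   S1  S3 
   S3   S4  S3 
   S4   S5  S3 
   S5   S5  S6 
   S6   S7  S3 
 * S7   S7  S7 
(> = start, * = accepting)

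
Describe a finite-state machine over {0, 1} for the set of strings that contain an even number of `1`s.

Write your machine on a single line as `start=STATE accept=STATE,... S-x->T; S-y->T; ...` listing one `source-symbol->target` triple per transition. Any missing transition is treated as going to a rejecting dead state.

start=A; accept=A; A-0->A; A-1->B; B-0->B; B-1->A

The only thing that matters is how many `1`s have appeared, reduced mod 2. Use one state per residue: A for 0, …, B for 1. Reading `1` moves to the next residue; anything else stays put. A is accepting.
A 2-state machine:
       0  1 
>* A   A  B 
   B   B  A 
(> = start, * = accepting)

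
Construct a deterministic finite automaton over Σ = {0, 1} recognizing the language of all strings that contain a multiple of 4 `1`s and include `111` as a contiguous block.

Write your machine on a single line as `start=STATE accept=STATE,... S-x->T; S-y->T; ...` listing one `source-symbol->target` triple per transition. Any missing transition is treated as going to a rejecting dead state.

Run two small machines in parallel and take their product. The first has 4 states tracking the count of `1`s modulo 4; the second has 4 states tracking whether and how much of `111` has been seen. A product state is a pair (one from each), accepting exactly when both do.
With 16 states:
          0    1  
>  S0     S0   S1 
   S1     S2   S3 
   S2     S2   S4 
   S3     S5   S6 
   S4     S5   S7 
   S5     S5   S8 
   S6     S6   S9 
   S7    S10   S9 
   S8    S10  S11 
 * S9     S9  S12 
   S10   S10  S13 
   S11    S0  S12 
   S12   S12  S14 
   S13    S0  S15 
   S14   S14   S6 
   S15    S2  S14 
(> = start, * = accepting)

start=S0; accept=S9; S0-0->S0; S0-1->S1; S1-0->S2; S1-1->S3; S2-0->S2; S2-1->S4; S3-0->S5; S3-1->S6; S4-0->S5; S4-1->S7; S5-0->S5; S5-1->S8; S6-0->S6; S6-1->S9; S7-0->S10; S7-1->S9; S8-0->S10; S8-1->S11; S9-0->S9; S9-1->S12; S10-0->S10; S10-1->S13; S11-0->S0; S11-1->S12; S12-0->S12; S12-1->S14; S13-0->S0; S13-1->S15; S14-0->S14; S14-1->S6; S15-0->S2; S15-1->S14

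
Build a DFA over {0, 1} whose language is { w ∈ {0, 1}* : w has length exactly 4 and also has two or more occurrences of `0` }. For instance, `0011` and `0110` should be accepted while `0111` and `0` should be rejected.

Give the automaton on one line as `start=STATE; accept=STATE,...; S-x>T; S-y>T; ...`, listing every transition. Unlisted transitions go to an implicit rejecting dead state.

Build one automaton per condition and run them in lockstep. One (6 states) tracks the input length, saturating at 5; the other (4 states) tracks the count of `0`s, saturating at 3. Each combined state is a pair, one component from each; accept when both components accept. Minimizing collapses redundant product states.
10 states suffice.
        0   1  
>  q0   q1  q2 
   q1   q3  q4 
   q2   q4  q5 
   q3   q6  q6 
   q4   q6  q7 
   q5   q7  q8 
   q6   q9  q9 
   q7   q9  q8 
   q8   q8  q8 
 * q9   q8  q8 
(> = start, * = accepting)

start=q0; accept=q9; q0-0>q1; q0-1>q2; q1-0>q3; q1-1>q4; q2-0>q4; q2-1>q5; q3-0>q6; q3-1>q6; q4-0>q6; q4-1>q7; q5-0>q7; q5-1>q8; q6-0>q9; q6-1>q9; q7-0>q9; q7-1>q8; q8-0>q8; q8-1>q8; q9-0>q8; q9-1>q8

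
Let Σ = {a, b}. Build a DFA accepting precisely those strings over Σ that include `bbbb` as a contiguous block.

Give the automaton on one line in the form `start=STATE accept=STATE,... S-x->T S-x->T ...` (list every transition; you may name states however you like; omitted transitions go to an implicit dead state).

Track how much of `bbbb` has been matched so far: state S0 is no progress, S4 is the absorbing accept state reached once `bbbb` has occurred. Intermediate states record partial matches; on a mismatch, fall back to the longest reusable overlap.
        a   b  
>  S0   S0  S1 
   S1   S0  S2 
   S2   S0  S3 
   S3   S0  S4 
 * S4   S4  S4 
(> = start, * = accepting)

start=S0 accept=S4 S0-a->S0 S0-b->S1 S1-a->S0 S1-b->S2 S2-a->S0 S2-b->S3 S3-a->S0 S3-b->S4 S4-a->S4 S4-b->S4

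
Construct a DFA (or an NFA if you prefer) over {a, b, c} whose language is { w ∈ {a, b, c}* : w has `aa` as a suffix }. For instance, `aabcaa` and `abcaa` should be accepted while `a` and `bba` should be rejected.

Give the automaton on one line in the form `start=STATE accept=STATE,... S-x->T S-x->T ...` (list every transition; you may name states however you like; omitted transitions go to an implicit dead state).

Let each state record the length of the longest suffix of the input read so far that is also a prefix of `aa`. s1 means the last symbol is `a`; s2 means the last 2 symbols are `aa`. Accept only at s2, where the string currently ends in `aa`.
A 3-state machine:
        a   b   c  
>  s0   s1  s0  s0 
   s1   s2  s0  s0 
 * s2   s2  s0  s0 
(> = start, * = accepting)

start=s0 accept=s2 s0-a->s1 s0-b->s0 s0-c->s0 s1-a->s2 s1-b->s0 s1-c->s0 s2-a->s2 s2-b->s0 s2-c->s0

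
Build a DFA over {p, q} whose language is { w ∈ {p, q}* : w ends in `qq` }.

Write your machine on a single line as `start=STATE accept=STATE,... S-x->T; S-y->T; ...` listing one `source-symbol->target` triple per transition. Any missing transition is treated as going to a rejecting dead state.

Remember how much of `qq` the current input suffix matches. State s0 means no match yet; s1 means the last symbol is `q`; s2 means the last 2 symbols are `qq`. Only s2 accepts. On a mismatch, fall back to the longest proper suffix that is still a prefix of `qq`.
A 3-state machine:
        p   q  
>  s0   s0  s1 
   s1   s0  s2 
 * s2   s0  s2 
(> = start, * = accepting)

start=s0; accept=s2; s0-p->s0; s0-q->s1; s1-p->s0; s1-q->s2; s2-p->s0; s2-q->s2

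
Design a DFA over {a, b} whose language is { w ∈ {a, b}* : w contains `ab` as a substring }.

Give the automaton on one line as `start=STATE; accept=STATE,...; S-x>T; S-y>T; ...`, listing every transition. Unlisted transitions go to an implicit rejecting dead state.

start=S0; accept=S2; S0-a>S1; S0-b>S0; S1-a>S1; S1-b>S2; S2-a>S2; S2-b>S2

Track how much of `ab` has been matched so far: state S0 is no progress, S2 is the absorbing accept state reached once `ab` has occurred. Intermediate states record partial matches; on a mismatch, fall back to the longest reusable overlap.
3 states suffice.
        a   b  
>  S0   S1  S0 
   S1   S1  S2 
 * S2   S2  S2 
(> = start, * = accepting)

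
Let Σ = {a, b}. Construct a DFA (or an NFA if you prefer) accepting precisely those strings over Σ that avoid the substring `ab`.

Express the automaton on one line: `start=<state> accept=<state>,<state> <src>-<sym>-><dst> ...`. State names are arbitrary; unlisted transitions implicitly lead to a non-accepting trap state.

start=q0 accept=q0,q1 q0-a->q1 q0-b->q0 q1-a->q1 q1-b->q2 q2-a->q2 q2-b->q2

This is the complement of 'contains `ab`'. Use the same substring-matching states — q0 through q2 holding how much of `ab` has just been matched — but flip the accepting set: everything except the trap q2 accepts.
        a   b  
>* q0   q1  q0 
 * q1   q1  q2 
   q2   q2  q2 
(> = start, * = accepting)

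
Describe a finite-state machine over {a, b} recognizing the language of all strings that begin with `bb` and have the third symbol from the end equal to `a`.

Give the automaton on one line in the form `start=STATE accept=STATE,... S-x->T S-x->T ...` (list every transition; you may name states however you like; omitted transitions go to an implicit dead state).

Handle the two conditions separately and then intersect. One (4 states) tracks whether the input so far still matches the prefix `bb`; the other (15 states) tracks the last 3 symbols read. Each combined state is a pair, one component from each; accept when both components accept. Equivalent product states are then merged.
11 states suffice.
          a    b  
>  S0     S1   S2 
   S1     S1   S1 
   S2     S1   S3 
   S3     S4   S3 
   S4     S5   S6 
   S5     S7   S8 
   S6     S9  S10 
 * S7     S7   S8 
 * S8     S9  S10 
 * S9     S5   S6 
 * S10    S4   S3 
(> = start, * = accepting)

start=S0 accept=S7,S8,S9,S10 S0-a->S1 S0-b->S2 S1-a->S1 S1-b->S1 S2-a->S1 S2-b->S3 S3-a->S4 S3-b->S3 S4-a->S5 S4-b->S6 S5-a->S7 S5-b->S8 S6-a->S9 S6-b->S10 S7-a->S7 S7-b->S8 S8-a->S9 S8-b->S10 S9-a->S5 S9-b->S6 S10-a->S4 S10-b->S3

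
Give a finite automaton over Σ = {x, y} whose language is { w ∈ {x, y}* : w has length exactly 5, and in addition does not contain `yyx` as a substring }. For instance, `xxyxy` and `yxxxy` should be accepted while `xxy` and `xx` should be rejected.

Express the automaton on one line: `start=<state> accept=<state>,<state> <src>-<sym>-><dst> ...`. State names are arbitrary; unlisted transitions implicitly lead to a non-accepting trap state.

start=s0 accept=s14,s15,s16 s0-x->s1 s0-y->s2 s1-x->s3 s1-y->s4 s2-x->s3 s2-y->s5 s3-x->s6 s3-y->s7 s4-x->s6 s4-y->s8 s5-x->s9 s5-y->s8 s6-x->s10 s6-y->s11 s7-x->s10 s7-y->s12 s8-x->s13 s8-y->s12 s9-x->s13 s9-y->s13 s10-x->s14 s10-y->s15 s11-x->s14 s11-y->s16 s12-x->s17 s12-y->s16 s13-x->s17 s13-y->s17 s14-x->s18 s14-y->s19 s15-x->s18 s15-y->s20 s16-x->s21 s16-y->s20 s17-x->s21 s17-y->s21 s18-x->s18 s18-y->s19 s19-x->s18 s19-y->s20 s20-x->s21 s20-y->s20 s21-x->s21 s21-y->s21

Build one automaton per condition and run them in lockstep. One (7 states) tracks the input length, saturating at 6; the other (4 states) tracks partial matches of the forbidden pattern `yyx`. Each combined state is a pair, one component from each; accept when both components accept.
With 22 states:
          x    y  
>  s0     s1   s2 
   s1     s3   s4 
   s2     s3   s5 
   s3     s6   s7 
   s4     s6   s8 
   s5     s9   s8 
   s6    s10  s11 
   s7    s10  s12 
   s8    s13  s12 
   s9    s13  s13 
   s10   s14  s15 
   s11   s14  s16 
   s12   s17  s16 
   s13   s17  s17 
 * s14   s18  s19 
 * s15   s18  s20 
 * s16   s21  s20 
   s17   s21  s21 
   s18   s18  s19 
   s19   s18  s20 
   s20   s21  s20 
   s21   s21  s21 
(> = start, * = accepting)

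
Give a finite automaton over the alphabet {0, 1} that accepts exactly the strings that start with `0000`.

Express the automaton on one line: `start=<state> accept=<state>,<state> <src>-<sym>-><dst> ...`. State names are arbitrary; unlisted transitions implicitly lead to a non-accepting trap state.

Check the first 4 symbols one by one: S0 through S3 record how many have matched `0000` so far; any wrong symbol goes to the dead state S5. After all 4 match we enter the accepting sink S4.
A 6-state machine:
        0   1  
>  S0   S1  S5 
   S1   S2  S5 
   S2   S3  S5 
   S3   S4  S5 
 * S4   S4  S4 
   S5   S5  S5 
(> = start, * = accepting)

start=S0 accept=S4 S0-0->S1 S0-1->S5 S1-0->S2 S1-1->S5 S2-0->S3 S2-1->S5 S3-0->S4 S3-1->S5 S4-0->S4 S4-1->S4 S5-0->S5 S5-1->S5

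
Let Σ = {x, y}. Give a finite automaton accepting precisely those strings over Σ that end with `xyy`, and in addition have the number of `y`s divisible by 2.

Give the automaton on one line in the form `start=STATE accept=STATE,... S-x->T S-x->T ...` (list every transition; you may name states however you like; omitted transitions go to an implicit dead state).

Run two small machines in parallel and take their product. The first has 4 states tracking how much of the suffix `xyy` has currently been matched; the second has 2 states tracking the count of `y`s modulo 2. A product state is a pair (one from each), accepting exactly when both do.
8 states suffice.
       x  y 
>  A   B  C 
   B   B  D 
   C   E  A 
   D   E  F 
   E   E  G 
 * F   B  C 
   G   B  H 
   H   E  A 
(> = start, * = accepting)

start=A accept=F A-x->B A-y->C B-x->B B-y->D C-x->E C-y->A D-x->E D-y->F E-x->E E-y->G F-x->B F-y->C G-x->B G-y->H H-x->E H-y->A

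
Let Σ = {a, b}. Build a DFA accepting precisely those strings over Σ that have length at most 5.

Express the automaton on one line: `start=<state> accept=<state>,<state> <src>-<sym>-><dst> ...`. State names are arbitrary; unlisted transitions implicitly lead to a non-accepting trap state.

Count input length up to 6: every symbol moves from q0 toward q6, which means 'more than 5' and absorbs. Accept from {q0, q1, q2, q3, q4, q5}.
        a   b  
>* q0   q1  q1 
 * q1   q2  q2 
 * q2   q3  q3 
 * q3   q4  q4 
 * q4   q5  q5 
 * q5   q6  q6 
   q6   q6  q6 
(> = start, * = accepting)

start=q0 accept=q0,q1,q2,q3,q4,q5 q0-a->q1 q0-b->q1 q1-a->q2 q1-b->q2 q2-a->q3 q2-b->q3 q3-a->q4 q3-b->q4 q4-a->q5 q4-b->q5 q5-a->q6 q5-b->q6 q6-a->q6 q6-b->q6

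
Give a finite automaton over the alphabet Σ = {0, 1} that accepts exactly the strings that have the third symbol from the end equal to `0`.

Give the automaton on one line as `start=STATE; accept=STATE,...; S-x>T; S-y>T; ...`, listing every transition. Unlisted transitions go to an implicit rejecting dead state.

Because acceptance depends on a position counted from the end, the machine has to buffer the most recent 3 symbols. Make each state the string of the last up-to-3 symbols read; on input `x` shift the window left and append `x`. Accept when the buffered window has length 3 and begins with `0`.
          0    1  
>  s0     s1   s2 
   s1     s3   s4 
   s2     s5   s6 
   s3     s7   s8 
   s4     s9  s10 
   s5    s11  s12 
   s6    s13  s14 
 * s7     s7   s8 
 * s8     s9  s10 
 * s9    s11  s12 
 * s10   s13  s14 
   s11    s7   s8 
   s12    s9  s10 
   s13   s11  s12 
   s14   s13  s14 
(> = start, * = accepting)

start=s0; accept=s7,s8,s9,s10; s0-0>s1; s0-1>s2; s1-0>s3; s1-1>s4; s2-0>s5; s2-1>s6; s3-0>s7; s3-1>s8; s4-0>s9; s4-1>s10; s5-0>s11; s5-1>s12; s6-0>s13; s6-1>s14; s7-0>s7; s7-1>s8; s8-0>s9; s8-1>s10; s9-0>s11; s9-1>s12; s10-0>s13; s10-1>s14; s11-0>s7; s11-1>s8; s12-0>s9; s12-1>s10; s13-0>s11; s13-1>s12; s14-0>s13; s14-1>s14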